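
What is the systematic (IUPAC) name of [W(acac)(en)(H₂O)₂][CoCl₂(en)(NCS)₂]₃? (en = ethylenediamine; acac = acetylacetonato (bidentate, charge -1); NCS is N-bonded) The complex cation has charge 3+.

(acetylacetonato)diaqua(ethylenediamine)tungsten(IV) dichloro(ethylenediamine)diisothiocyanatocobaltate(III)

Both ions are complex: the cation is named first with the plain metal name, the anion second with the -ate form; each ion's ligands are alphabetised independently.
The complex cation is given as 3+; its ligand charges sum to -1, so W = +4.
With 3 anions per cation, each anion must be 3/3 = 1−.
Anion: ligand charges sum to -4; for the ion to be 1−, Co = +3.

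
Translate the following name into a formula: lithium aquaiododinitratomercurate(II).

Ligands: 1 aqua (H2O, neutral), 1 iodo (I, -1), 2 nitrato (NO3, -1). Ligand charge sum = -3.
Charge balance with lithium (+1) requires 1 complex ion per 1 lithium.

Li[Hg(H2O)I(NO3)2]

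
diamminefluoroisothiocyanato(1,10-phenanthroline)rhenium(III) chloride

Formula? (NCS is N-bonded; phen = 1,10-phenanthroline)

[ReF(NCS)(NH3)2(phen)]Cl

Ligands: 2 ammine (NH3, neutral), 1 isothiocyanato (NCS, -1), 1 fluoro (F, -1), 1 1,10-phenanthroline (phen, neutral). Ligand charge sum = -2.
Charge balance with chloride (-1) requires 1 complex ion per 1 chloride.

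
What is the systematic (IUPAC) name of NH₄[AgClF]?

The 1 ammonium counter-ion carries a total charge of +1, so each complex ion is 1−.
Ligand charges: 1×fluoro (-1 each), 1×chloro (-1 each); total -2. So Ag + (-2) = 1−, giving Ag = +1.
Ligands are named alphabetically: chloro before fluoro.
The complex ion is anionic, so silver takes the -ate form argentate(I).

ammonium chlorofluoroargentate(I)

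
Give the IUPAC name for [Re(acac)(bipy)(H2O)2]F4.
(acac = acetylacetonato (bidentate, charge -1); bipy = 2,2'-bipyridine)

(acetylacetonato)diaqua(2,2'-bipyridine)rhenium(V) fluoride

The 4 fluoride counter-ions carry a total charge of -4, so each complex ion is 4+.
Ligand charges: 1×acetylacetonato (-1 each), 1×2,2'-bipyridine (neutral), 2×aqua (neutral); total -1. So Re + (-1) = 4+, giving Re = +5.
Ligands are named alphabetically: acetylacetonato before aqua before bipyridine.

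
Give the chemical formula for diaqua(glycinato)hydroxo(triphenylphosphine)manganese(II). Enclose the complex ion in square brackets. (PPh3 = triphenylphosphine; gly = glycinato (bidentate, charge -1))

[Mn(gly)(H2O)2(OH)(PPh3)]

Ligands: 2 aqua (H2O, neutral), 1 triphenylphosphine (PPh3, neutral), 1 hydroxo (OH, -1), 1 glycinato (gly, -1). Ligand charge sum = -2.
With Mn in oxidation state +2, the complex ion is [Mn...].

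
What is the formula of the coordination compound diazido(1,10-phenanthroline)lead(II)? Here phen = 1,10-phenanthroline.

[Pb(N3)2(phen)]

Ligands: 1 1,10-phenanthroline (phen, neutral), 2 azido (N3, -1). Ligand charge sum = -2.
With Pb in oxidation state +2, the complex ion is [Pb...].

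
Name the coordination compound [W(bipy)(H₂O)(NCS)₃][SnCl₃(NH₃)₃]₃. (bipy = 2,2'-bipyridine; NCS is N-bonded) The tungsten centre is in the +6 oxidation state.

aqua(2,2'-bipyridine)triisothiocyanatotungsten(VI) triamminetrichlorostannate(II)

Both ions are complex: the cation is named first with the plain metal name, the anion second with the -ate form; each ion's ligands are alphabetised independently.
W is given as +6; the cation's ligand charges sum to -3, so the complex cation is 3+.
With 3 anions per cation, each anion must be 3/3 = 1−.
Anion: ligand charges sum to -3; for the ion to be 1−, Sn = +2.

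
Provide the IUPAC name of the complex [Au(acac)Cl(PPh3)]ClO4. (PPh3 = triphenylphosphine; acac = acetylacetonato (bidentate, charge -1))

The 1 perchlorate counter-ion carries a total charge of -1, so each complex ion is 1+.
Ligand charges: 1×chloro (-1 each), 1×triphenylphosphine (neutral), 1×acetylacetonato (-1 each); total -2. So Au + (-2) = 1+, giving Au = +3.
Ligands are named alphabetically: acetylacetonato before chloro before triphenylphosphine.

(acetylacetonato)chloro(triphenylphosphine)gold(III) perchlorate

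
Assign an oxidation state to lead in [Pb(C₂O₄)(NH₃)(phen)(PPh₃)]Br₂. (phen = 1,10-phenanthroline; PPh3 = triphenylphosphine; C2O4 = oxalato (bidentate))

2 bromide outside the brackets (-1 each) → the complex ion is 2+.
Ligand charges: 1×phen neutral; 1×NH3 neutral; 1×PPh3 neutral; 1×C2O4 = -2; sum -2.
Pb + (-2) = 2+ ⇒ Pb is +4.

+4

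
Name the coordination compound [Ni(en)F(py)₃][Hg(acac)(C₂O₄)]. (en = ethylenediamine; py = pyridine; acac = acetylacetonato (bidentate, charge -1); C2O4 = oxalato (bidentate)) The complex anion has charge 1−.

(ethylenediamine)fluorotris(pyridine)nickel(II) (acetylacetonato)oxalatomercurate(II)

The complex anion is given as 1−; its ligand charges sum to -3, so Hg = +2.
A 1:1 salt means the cation carries the equal and opposite charge, 1+.
Cation: ligand charges sum to -1; for the ion to be 1+, Ni = +2.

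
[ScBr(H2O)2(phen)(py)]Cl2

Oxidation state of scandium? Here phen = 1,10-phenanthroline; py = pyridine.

2 chloride outside the brackets (-1 each) → the complex ion is 2+.
Ligand charges: 1×phen neutral; 1×py neutral; 1×Br = -1; 2×H2O neutral; sum -1.
Sc + (-1) = 2+ ⇒ Sc is +3.

+3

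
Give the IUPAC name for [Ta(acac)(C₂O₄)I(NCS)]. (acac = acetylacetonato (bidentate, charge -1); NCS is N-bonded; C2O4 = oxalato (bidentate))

(acetylacetonato)iodoisothiocyanatooxalatotantalum(V)

There is no counter-ion, so the complex is neutral overall.
Ligand charges: 1×acetylacetonato (-1 each), 1×iodo (-1 each), 1×isothiocyanato (-1 each), 1×oxalato (-2 each); total -5. So Ta + (-5) = 0, giving Ta = +5.
Ligands are named alphabetically: acetylacetonato before iodo before isothiocyanato before oxalato.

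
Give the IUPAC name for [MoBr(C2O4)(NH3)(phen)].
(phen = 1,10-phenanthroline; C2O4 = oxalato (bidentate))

There is no counter-ion, so the complex is neutral overall.
Ligand charges: 1×1,10-phenanthroline (neutral), 1×ammine (neutral), 1×oxalato (-2 each), 1×bromo (-1 each); total -3. So Mo + (-3) = 0, giving Mo = +3.
Ligands are named alphabetically: ammine before bromo before oxalato before phenanthroline.

amminebromooxalato(1,10-phenanthroline)molybdenum(III)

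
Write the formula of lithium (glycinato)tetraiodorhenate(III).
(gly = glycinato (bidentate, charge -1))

Li2[Re(gly)I4]

Ligands: 4 iodo (I, -1), 1 glycinato (gly, -1). Ligand charge sum = -5.
With Re in oxidation state +3, the complex ion is [Re...]^2−.
Charge balance with lithium (+1) requires 1 complex ion per 2 lithium.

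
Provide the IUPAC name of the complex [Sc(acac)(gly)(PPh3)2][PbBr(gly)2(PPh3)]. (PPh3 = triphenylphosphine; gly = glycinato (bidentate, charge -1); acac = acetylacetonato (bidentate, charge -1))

Both ions are complex: the cation is named first with the plain metal name, the anion second with the -ate form; each ion's ligands are alphabetised independently.
Scandium is always +3 in its complexes; the cation's ligand charges sum to -2, so the complex cation is 1+.
A 1:1 salt means the anion carries the equal and opposite charge, 1−.
Anion: ligand charges sum to -3; for the ion to be 1−, Pb = +2.

(acetylacetonato)(glycinato)bis(triphenylphosphine)scandium(III) bromobis(glycinato)(triphenylphosphine)plumbate(II)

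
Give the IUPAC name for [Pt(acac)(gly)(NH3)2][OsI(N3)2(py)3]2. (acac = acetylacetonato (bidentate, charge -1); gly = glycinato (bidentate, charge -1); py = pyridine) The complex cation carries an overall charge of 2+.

Both ions are complex: the cation is named first with the plain metal name, the anion second with the -ate form; each ion's ligands are alphabetised independently.
The complex cation is given as 2+; its ligand charges sum to -2, so Pt = +4.
With 2 anions per cation, each anion must be 2/2 = 1−.
Anion: ligand charges sum to -3; for the ion to be 1−, Os = +2.

(acetylacetonato)diammine(glycinato)platinum(IV) diazidoiodotris(pyridine)osmate(II)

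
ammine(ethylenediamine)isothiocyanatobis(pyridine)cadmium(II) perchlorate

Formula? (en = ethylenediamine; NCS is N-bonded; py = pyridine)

Ligands: 1 ammine (NH3, neutral), 1 ethylenediamine (en, neutral), 1 isothiocyanato (NCS, -1), 2 pyridine (py, neutral). Ligand charge sum = -1.
With Cd in oxidation state +2, the complex ion is [Cd...]^1+.
Charge balance with perchlorate (-1) requires 1 complex ion per 1 perchlorate.

[Cd(en)(NCS)(NH3)(py)2]ClO4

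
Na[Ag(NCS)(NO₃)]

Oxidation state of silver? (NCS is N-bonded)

1 sodium outside the brackets (+1 each) → the complex ion is 1−.
Ligand charges: 1×NO3 = -1; 1×NCS = -1; sum -2.
Ag + (-2) = 1− ⇒ Ag is +1.

+1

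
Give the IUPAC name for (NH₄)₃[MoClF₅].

ammonium chloropentafluoromolybdate(III)

The 3 ammonium counter-ions carry a total charge of +3, so each complex ion is 3−.
Ligand charges: 5×fluoro (-1 each), 1×chloro (-1 each); total -6. So Mo + (-6) = 3−, giving Mo = +3.
The complex ion is anionic, so molybdenum takes the -ate form molybdate(III).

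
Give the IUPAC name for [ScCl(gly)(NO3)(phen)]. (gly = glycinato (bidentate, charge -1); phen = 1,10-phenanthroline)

chloro(glycinato)nitrato(1,10-phenanthroline)scandium(III)

There is no counter-ion, so the complex is neutral overall.
Ligand charges: 1×glycinato (-1 each), 1×nitrato (-1 each), 1×1,10-phenanthroline (neutral), 1×chloro (-1 each); total -3. So Sc + (-3) = 0, giving Sc = +3.
Ligands are named alphabetically: chloro before glycinato before nitrato before phenanthroline.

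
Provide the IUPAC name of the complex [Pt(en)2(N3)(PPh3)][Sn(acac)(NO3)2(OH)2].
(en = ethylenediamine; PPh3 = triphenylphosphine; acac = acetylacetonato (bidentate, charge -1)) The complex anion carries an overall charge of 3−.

azidobis(ethylenediamine)(triphenylphosphine)platinum(IV) (acetylacetonato)dihydroxodinitratostannate(II)

Both ions are complex: the cation is named first with the plain metal name, the anion second with the -ate form; each ion's ligands are alphabetised independently.
The complex anion is given as 3−; its ligand charges sum to -5, so Sn = +2.
A 1:1 salt means the cation carries the equal and opposite charge, 3+.
Cation: ligand charges sum to -1; for the ion to be 3+, Pt = +4.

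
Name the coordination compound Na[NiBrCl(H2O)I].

The 1 sodium counter-ion carries a total charge of +1, so each complex ion is 1−.
Ligand charges: 1×aqua (neutral), 1×bromo (-1 each), 1×chloro (-1 each), 1×iodo (-1 each); total -3. So Ni + (-3) = 1−, giving Ni = +2.
The complex ion is anionic, so nickel takes the -ate form nickelate(II).

sodium aquabromochloroiodonickelate(II)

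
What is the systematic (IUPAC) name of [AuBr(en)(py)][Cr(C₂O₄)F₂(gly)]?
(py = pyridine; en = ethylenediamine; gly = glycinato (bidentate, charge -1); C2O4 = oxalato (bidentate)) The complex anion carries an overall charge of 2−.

Both ions are complex: the cation is named first with the plain metal name, the anion second with the -ate form; each ion's ligands are alphabetised independently.
The complex anion is given as 2−; its ligand charges sum to -5, so Cr = +3.
A 1:1 salt means the cation carries the equal and opposite charge, 2+.
Cation: ligand charges sum to -1; for the ion to be 2+, Au = +3.

bromo(ethylenediamine)(pyridine)gold(III) difluoro(glycinato)oxalatochromate(III)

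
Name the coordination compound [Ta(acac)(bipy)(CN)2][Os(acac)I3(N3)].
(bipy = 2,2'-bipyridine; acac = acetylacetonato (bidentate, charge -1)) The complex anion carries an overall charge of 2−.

The complex anion is given as 2−; its ligand charges sum to -5, so Os = +3.
A 1:1 salt means the cation carries the equal and opposite charge, 2+.
Cation: ligand charges sum to -3; for the ion to be 2+, Ta = +5.

(acetylacetonato)(2,2'-bipyridine)dicyanotantalum(V) (acetylacetonato)azidotriiodoosmate(III)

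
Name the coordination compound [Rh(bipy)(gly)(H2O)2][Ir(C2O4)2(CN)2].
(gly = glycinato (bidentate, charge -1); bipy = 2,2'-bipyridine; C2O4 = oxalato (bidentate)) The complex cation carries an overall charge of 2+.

Both ions are complex: the cation is named first with the plain metal name, the anion second with the -ate form; each ion's ligands are alphabetised independently.
The complex cation is given as 2+; its ligand charges sum to -1, so Rh = +3.
A 1:1 salt means the anion carries the equal and opposite charge, 2−.
Anion: ligand charges sum to -6; for the ion to be 2−, Ir = +4.

diaqua(2,2'-bipyridine)(glycinato)rhodium(III) dicyanodioxalatoiridate(IV)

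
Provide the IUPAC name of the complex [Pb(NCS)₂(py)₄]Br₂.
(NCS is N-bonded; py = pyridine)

The 2 bromide counter-ions carry a total charge of -2, so each complex ion is 2+.
Ligand charges: 2×isothiocyanato (-1 each), 4×pyridine (neutral); total -2. So Pb + (-2) = 2+, giving Pb = +4.
Ligands are named alphabetically: isothiocyanato before pyridine.

diisothiocyanatotetrakis(pyridine)lead(IV) bromide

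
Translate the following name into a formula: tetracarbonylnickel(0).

Ligands: 4 carbonyl (CO, neutral). Ligand charge sum = 0.
With Ni in oxidation state 0, the complex ion is [Ni...].

[Ni(CO)4]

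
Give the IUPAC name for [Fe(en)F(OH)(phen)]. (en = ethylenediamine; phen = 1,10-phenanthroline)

(ethylenediamine)fluorohydroxo(1,10-phenanthroline)iron(II)

There is no counter-ion, so the complex is neutral overall.
Ligand charges: 1×fluoro (-1 each), 1×ethylenediamine (neutral), 1×hydroxo (-1 each), 1×1,10-phenanthroline (neutral); total -2. So Fe + (-2) = 0, giving Fe = +2.
Ligands are named alphabetically: ethylenediamine before fluoro before hydroxo before phenanthroline.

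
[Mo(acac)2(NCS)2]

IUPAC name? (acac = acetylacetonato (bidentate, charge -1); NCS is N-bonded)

bis(acetylacetonato)diisothiocyanatomolybdenum(IV)

There is no counter-ion, so the complex is neutral overall.
Ligand charges: 2×acetylacetonato (-1 each), 2×isothiocyanato (-1 each); total -4. So Mo + (-4) = 0, giving Mo = +4.
Ligands are named alphabetically: acetylacetonato before isothiocyanato.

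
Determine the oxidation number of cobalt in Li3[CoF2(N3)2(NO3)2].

+3

3 lithium outside the brackets (+1 each) → the complex ion is 3−.
Ligand charges: 2×NO3 = -2; 2×F = -2; 2×N3 = -2; sum -6.
Co + (-6) = 3− ⇒ Co is +3.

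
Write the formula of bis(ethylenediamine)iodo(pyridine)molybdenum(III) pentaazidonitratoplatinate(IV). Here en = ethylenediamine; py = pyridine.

Cation [Mo…]: ligand charges -1, Mo(III) ⇒ ion charge 2+.
Anion [Pt…]: ligand charges -6, Pt(IV) ⇒ ion charge 2−.

[Mo(en)2I(py)][Pt(N3)5(NO3)]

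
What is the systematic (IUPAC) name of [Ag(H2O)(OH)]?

aquahydroxosilver(I)

There is no counter-ion, so the complex is neutral overall.
Ligand charges: 1×aqua (neutral), 1×hydroxo (-1 each); total -1. So Ag + (-1) = 0, giving Ag = +1.
Ligands are named alphabetically: aqua before hydroxo.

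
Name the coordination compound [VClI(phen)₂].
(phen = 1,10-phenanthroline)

chloroiodobis(1,10-phenanthroline)vanadium(II)

There is no counter-ion, so the complex is neutral overall.
Ligand charges: 1×chloro (-1 each), 1×iodo (-1 each), 2×1,10-phenanthroline (neutral); total -2. So V + (-2) = 0, giving V = +2.
Ligands are named alphabetically: chloro before iodo before phenanthroline.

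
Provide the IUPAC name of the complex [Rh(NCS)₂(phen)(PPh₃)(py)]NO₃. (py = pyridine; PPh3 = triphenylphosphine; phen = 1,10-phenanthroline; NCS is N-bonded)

The 1 nitrate counter-ion carries a total charge of -1, so each complex ion is 1+.
Ligand charges: 1×pyridine (neutral), 1×triphenylphosphine (neutral), 1×1,10-phenanthroline (neutral), 2×isothiocyanato (-1 each); total -2. So Rh + (-2) = 1+, giving Rh = +3.
Ligands are named alphabetically: isothiocyanato before phenanthroline before pyridine before triphenylphosphine.

diisothiocyanato(1,10-phenanthroline)(pyridine)(triphenylphosphine)rhodium(III) nitrate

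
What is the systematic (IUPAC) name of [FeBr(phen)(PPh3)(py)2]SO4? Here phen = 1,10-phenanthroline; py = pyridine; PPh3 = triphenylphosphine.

The 1 sulfate counter-ion carries a total charge of -2, so each complex ion is 2+.
Ligand charges: 1×1,10-phenanthroline (neutral), 1×bromo (-1 each), 2×pyridine (neutral), 1×triphenylphosphine (neutral); total -1. So Fe + (-1) = 2+, giving Fe = +3.
Ligands are named alphabetically: bromo before phenanthroline before pyridine before triphenylphosphine.

bromo(1,10-phenanthroline)bis(pyridine)(triphenylphosphine)iron(III) sulfate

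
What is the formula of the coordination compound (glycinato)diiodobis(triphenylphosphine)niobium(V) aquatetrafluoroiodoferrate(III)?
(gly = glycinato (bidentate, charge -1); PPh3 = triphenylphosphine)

Cation [Nb…]: ligand charges -3, Nb(V) ⇒ ion charge 2+.
Anion [Fe…]: ligand charges -5, Fe(III) ⇒ ion charge 2−.
One 2+ cation balances one 2− anion.

[Nb(gly)I2(PPh3)2][FeF4(H2O)I]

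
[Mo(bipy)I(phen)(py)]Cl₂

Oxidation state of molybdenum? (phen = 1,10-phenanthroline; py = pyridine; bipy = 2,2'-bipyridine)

2 chloride outside the brackets (-1 each) → the complex ion is 2+.
Ligand charges: 1×phen neutral; 1×py neutral; 1×bipy neutral; 1×I = -1; sum -1.
Mo + (-1) = 2+ ⇒ Mo is +3.

+3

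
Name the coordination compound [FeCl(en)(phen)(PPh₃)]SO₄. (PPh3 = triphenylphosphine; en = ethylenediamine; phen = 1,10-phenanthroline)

chloro(ethylenediamine)(1,10-phenanthroline)(triphenylphosphine)iron(III) sulfate

The 1 sulfate counter-ion carries a total charge of -2, so each complex ion is 2+.
Ligand charges: 1×triphenylphosphine (neutral), 1×ethylenediamine (neutral), 1×1,10-phenanthroline (neutral), 1×chloro (-1 each); total -1. So Fe + (-1) = 2+, giving Fe = +3.
Ligands are named alphabetically: chloro before ethylenediamine before phenanthroline before triphenylphosphine.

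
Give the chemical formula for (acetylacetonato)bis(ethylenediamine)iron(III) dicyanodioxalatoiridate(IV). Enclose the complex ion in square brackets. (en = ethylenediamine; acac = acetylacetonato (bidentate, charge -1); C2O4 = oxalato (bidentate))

Cation [Fe…]: ligand charges -1, Fe(III) ⇒ ion charge 2+.
Anion [Ir…]: ligand charges -6, Ir(IV) ⇒ ion charge 2−.
One 2+ cation balances one 2− anion.

[Fe(acac)(en)2][Ir(C2O4)2(CN)2]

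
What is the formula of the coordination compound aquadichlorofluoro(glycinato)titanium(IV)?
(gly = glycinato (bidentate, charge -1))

[TiCl2F(gly)(H2O)]

Ligands: 2 chloro (Cl, -1), 1 fluoro (F, -1), 1 aqua (H2O, neutral), 1 glycinato (gly, -1). Ligand charge sum = -4.
With Ti in oxidation state +4, the complex ion is [Ti...].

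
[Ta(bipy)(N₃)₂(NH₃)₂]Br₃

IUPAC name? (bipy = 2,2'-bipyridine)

diamminediazido(2,2'-bipyridine)tantalum(V) bromide

The 3 bromide counter-ions carry a total charge of -3, so each complex ion is 3+.
Ligand charges: 2×ammine (neutral), 1×2,2'-bipyridine (neutral), 2×azido (-1 each); total -2. So Ta + (-2) = 3+, giving Ta = +5.
Ligands are named alphabetically: ammine before azido before bipyridine.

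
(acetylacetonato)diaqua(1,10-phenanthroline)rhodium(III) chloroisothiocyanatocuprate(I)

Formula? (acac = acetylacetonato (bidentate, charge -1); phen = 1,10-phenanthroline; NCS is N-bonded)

Cation [Rh…]: ligand charges -1, Rh(III) ⇒ ion charge 2+.
Anion [Cu…]: ligand charges -2, Cu(I) ⇒ ion charge 1−.

[Rh(acac)(H2O)2(phen)][CuCl(NCS)]2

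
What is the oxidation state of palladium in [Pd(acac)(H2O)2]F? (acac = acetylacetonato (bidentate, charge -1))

1 fluoride outside the brackets (-1 each) → the complex ion is 1+.
Ligand charges: 2×H2O neutral; 1×acac = -1; sum -1.
Pd + (-1) = 1+ ⇒ Pd is +2.

+2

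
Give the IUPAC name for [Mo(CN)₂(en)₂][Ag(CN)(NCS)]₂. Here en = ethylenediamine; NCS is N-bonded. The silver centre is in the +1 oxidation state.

Both ions are complex: the cation is named first with the plain metal name, the anion second with the -ate form; each ion's ligands are alphabetised independently.
Ag is given as +1; the anion's ligand charges sum to -2, so the complex anion is 1−.
With 2 anions per cation, the cation must be 2×1 = 2+.
Cation: ligand charges sum to -2; for the ion to be 2+, Mo = +4.

dicyanobis(ethylenediamine)molybdenum(IV) cyanoisothiocyanatoargentate(I)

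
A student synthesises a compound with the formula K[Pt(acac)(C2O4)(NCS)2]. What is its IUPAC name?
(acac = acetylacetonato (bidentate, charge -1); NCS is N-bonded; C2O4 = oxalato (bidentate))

potassium (acetylacetonato)diisothiocyanatooxalatoplatinate(IV)

The 1 potassium counter-ion carries a total charge of +1, so each complex ion is 1−.
Ligand charges: 1×acetylacetonato (-1 each), 2×isothiocyanato (-1 each), 1×oxalato (-2 each); total -5. So Pt + (-5) = 1−, giving Pt = +4.
Ligands are named alphabetically: acetylacetonato before isothiocyanato before oxalato.
The complex ion is anionic, so platinum takes the -ate form platinate(IV).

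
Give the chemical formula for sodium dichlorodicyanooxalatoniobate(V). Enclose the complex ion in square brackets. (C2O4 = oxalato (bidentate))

Ligands: 1 oxalato (C2O4, -2), 2 cyano (CN, -1), 2 chloro (Cl, -1). Ligand charge sum = -6.
With Nb in oxidation state +5, the complex ion is [Nb...]^1−.
Charge balance with sodium (+1) requires 1 complex ion per 1 sodium.

Na[Nb(C2O4)Cl2(CN)2]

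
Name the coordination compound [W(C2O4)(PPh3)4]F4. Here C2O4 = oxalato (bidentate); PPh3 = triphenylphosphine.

The 4 fluoride counter-ions carry a total charge of -4, so each complex ion is 4+.
Ligand charges: 1×oxalato (-2 each), 4×triphenylphosphine (neutral); total -2. So W + (-2) = 4+, giving W = +6.
Ligands are named alphabetically: oxalato before triphenylphosphine.

oxalatotetrakis(triphenylphosphine)tungsten(VI) fluoride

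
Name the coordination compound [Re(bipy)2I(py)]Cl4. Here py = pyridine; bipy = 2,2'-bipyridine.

bis(2,2'-bipyridine)iodo(pyridine)rhenium(V) chloride

The 4 chloride counter-ions carry a total charge of -4, so each complex ion is 4+.
Ligand charges: 1×pyridine (neutral), 2×2,2'-bipyridine (neutral), 1×iodo (-1 each); total -1. So Re + (-1) = 4+, giving Re = +5.
Ligands are named alphabetically: bipyridine before iodo before pyridine.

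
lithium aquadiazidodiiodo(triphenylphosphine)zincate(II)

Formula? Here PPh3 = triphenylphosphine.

Li2[Zn(H2O)I2(N3)2(PPh3)]

Ligands: 2 iodo (I, -1), 1 triphenylphosphine (PPh3, neutral), 1 aqua (H2O, neutral), 2 azido (N3, -1). Ligand charge sum = -4.
With Zn in oxidation state +2, the complex ion is [Zn...]^2−.
Charge balance with lithium (+1) requires 1 complex ion per 2 lithium.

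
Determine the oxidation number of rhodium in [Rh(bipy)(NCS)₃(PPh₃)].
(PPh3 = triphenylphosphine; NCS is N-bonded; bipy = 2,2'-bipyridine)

No counter-ion: the bracketed complex is neutral.
Ligand charges: 1×PPh3 neutral; 3×NCS = -3; 1×bipy neutral; sum -3.
Rh + (-3) = 0 ⇒ Rh is +3.

+3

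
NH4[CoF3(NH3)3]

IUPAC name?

ammonium triamminetrifluorocobaltate(II)

The 1 ammonium counter-ion carries a total charge of +1, so each complex ion is 1−.
Ligand charges: 3×ammine (neutral), 3×fluoro (-1 each); total -3. So Co + (-3) = 1−, giving Co = +2.
Ligands are named alphabetically: ammine before fluoro.
The complex ion is anionic, so cobalt takes the -ate form cobaltate(II).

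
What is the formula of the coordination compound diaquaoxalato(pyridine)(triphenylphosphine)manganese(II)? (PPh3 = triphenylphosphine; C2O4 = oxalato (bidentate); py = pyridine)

[Mn(C2O4)(H2O)2(PPh3)(py)]

Ligands: 2 aqua (H2O, neutral), 1 triphenylphosphine (PPh3, neutral), 1 oxalato (C2O4, -2), 1 pyridine (py, neutral). Ligand charge sum = -2.
With Mn in oxidation state +2, the complex ion is [Mn...].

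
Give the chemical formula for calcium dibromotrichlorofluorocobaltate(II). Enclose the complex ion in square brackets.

Ca2[CoBr2Cl3F]

Ligands: 2 bromo (Br, -1), 3 chloro (Cl, -1), 1 fluoro (F, -1). Ligand charge sum = -6.
With Co in oxidation state +2, the complex ion is [Co...]^4−.
Charge balance with calcium (+2) requires 1 complex ion per 2 calcium.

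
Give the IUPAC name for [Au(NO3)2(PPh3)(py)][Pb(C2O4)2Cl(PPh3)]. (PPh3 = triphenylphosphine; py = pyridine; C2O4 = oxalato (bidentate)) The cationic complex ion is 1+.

Both ions are complex: the cation is named first with the plain metal name, the anion second with the -ate form; each ion's ligands are alphabetised independently.
The complex cation is given as 1+; its ligand charges sum to -2, so Au = +3.
A 1:1 salt means the anion carries the equal and opposite charge, 1−.
Anion: ligand charges sum to -5; for the ion to be 1−, Pb = +4.

dinitrato(pyridine)(triphenylphosphine)gold(III) chlorodioxalato(triphenylphosphine)plumbate(IV)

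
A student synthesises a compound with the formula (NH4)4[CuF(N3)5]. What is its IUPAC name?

ammonium pentaazidofluorocuprate(II)

The 4 ammonium counter-ions carry a total charge of +4, so each complex ion is 4−.
Ligand charges: 1×fluoro (-1 each), 5×azido (-1 each); total -6. So Cu + (-6) = 4−, giving Cu = +2.
Ligands are named alphabetically: azido before fluoro.
The complex ion is anionic, so copper takes the -ate form cuprate(II).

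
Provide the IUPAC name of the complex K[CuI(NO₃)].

potassium iodonitratocuprate(I)

The 1 potassium counter-ion carries a total charge of +1, so each complex ion is 1−.
Ligand charges: 1×nitrato (-1 each), 1×iodo (-1 each); total -2. So Cu + (-2) = 1−, giving Cu = +1.
Ligands are named alphabetically: iodo before nitrato.
The complex ion is anionic, so copper takes the -ate form cuprate(I).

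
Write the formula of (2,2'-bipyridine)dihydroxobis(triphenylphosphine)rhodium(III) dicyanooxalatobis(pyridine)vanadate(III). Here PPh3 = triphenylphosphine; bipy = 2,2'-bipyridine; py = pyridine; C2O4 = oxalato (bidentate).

Cation [Rh…]: ligand charges -2, Rh(III) ⇒ ion charge 1+.
Anion [V…]: ligand charges -4, V(III) ⇒ ion charge 1−.

[Rh(bipy)(OH)2(PPh3)2][V(C2O4)(CN)2(py)2]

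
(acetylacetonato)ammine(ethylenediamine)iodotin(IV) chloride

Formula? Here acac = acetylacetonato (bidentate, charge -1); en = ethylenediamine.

Ligands: 1 acetylacetonato (acac, -1), 1 iodo (I, -1), 1 ammine (NH3, neutral), 1 ethylenediamine (en, neutral). Ligand charge sum = -2.
With Sn in oxidation state +4, the complex ion is [Sn...]^2+.
Charge balance with chloride (-1) requires 1 complex ion per 2 chloride.

[Sn(acac)(en)I(NH3)]Cl2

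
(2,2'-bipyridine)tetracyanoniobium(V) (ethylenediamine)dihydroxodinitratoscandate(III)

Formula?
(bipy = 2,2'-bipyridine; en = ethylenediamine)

Cation [Nb…]: ligand charges -4, Nb(V) ⇒ ion charge 1+.
Anion [Sc…]: ligand charges -4, Sc(III) ⇒ ion charge 1−.

[Nb(bipy)(CN)4][Sc(en)(NO3)2(OH)2]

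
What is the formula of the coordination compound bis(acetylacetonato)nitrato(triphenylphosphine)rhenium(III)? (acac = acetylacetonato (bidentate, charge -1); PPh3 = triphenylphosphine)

[Re(acac)2(NO3)(PPh3)]

Ligands: 2 acetylacetonato (acac, -1), 1 triphenylphosphine (PPh3, neutral), 1 nitrato (NO3, -1). Ligand charge sum = -3.
With Re in oxidation state +3, the complex ion is [Re...].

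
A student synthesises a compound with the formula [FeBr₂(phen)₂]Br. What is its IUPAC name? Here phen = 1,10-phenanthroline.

The 1 bromide counter-ion carries a total charge of -1, so each complex ion is 1+.
Ligand charges: 2×1,10-phenanthroline (neutral), 2×bromo (-1 each); total -2. So Fe + (-2) = 1+, giving Fe = +3.
Ligands are named alphabetically: bromo before phenanthroline.

dibromobis(1,10-phenanthroline)iron(III) bromide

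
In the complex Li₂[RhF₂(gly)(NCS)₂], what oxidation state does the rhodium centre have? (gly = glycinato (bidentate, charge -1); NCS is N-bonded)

2 lithium outside the brackets (+1 each) → the complex ion is 2−.
Ligand charges: 1×gly = -1; 2×F = -2; 2×NCS = -2; sum -5.
Rh + (-5) = 2− ⇒ Rh is +3.

+3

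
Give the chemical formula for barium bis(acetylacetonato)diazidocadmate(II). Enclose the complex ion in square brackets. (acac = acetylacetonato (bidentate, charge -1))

Ligands: 2 azido (N3, -1), 2 acetylacetonato (acac, -1). Ligand charge sum = -4.
Charge balance with barium (+2) requires 1 complex ion per 1 barium.

Ba[Cd(acac)2(N3)2]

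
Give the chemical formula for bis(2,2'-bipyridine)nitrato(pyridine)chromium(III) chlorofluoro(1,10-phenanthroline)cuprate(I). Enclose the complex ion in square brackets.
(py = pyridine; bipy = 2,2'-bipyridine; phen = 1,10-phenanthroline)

[Cr(bipy)2(NO3)(py)][CuClF(phen)]2

Cation [Cr…]: ligand charges -1, Cr(III) ⇒ ion charge 2+.
Anion [Cu…]: ligand charges -2, Cu(I) ⇒ ion charge 1−.
One 2+ cation requires 2 of the 1− anion.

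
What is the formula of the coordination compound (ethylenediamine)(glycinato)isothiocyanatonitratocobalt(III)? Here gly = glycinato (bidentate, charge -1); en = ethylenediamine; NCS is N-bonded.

[Co(en)(gly)(NCS)(NO3)]

Ligands: 1 glycinato (gly, -1), 1 nitrato (NO3, -1), 1 ethylenediamine (en, neutral), 1 isothiocyanato (NCS, -1). Ligand charge sum = -3.
With Co in oxidation state +3, the complex ion is [Co...].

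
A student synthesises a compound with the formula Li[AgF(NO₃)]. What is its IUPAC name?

The 1 lithium counter-ion carries a total charge of +1, so each complex ion is 1−.
Ligand charges: 1×nitrato (-1 each), 1×fluoro (-1 each); total -2. So Ag + (-2) = 1−, giving Ag = +1.
Ligands are named alphabetically: fluoro before nitrato.
The complex ion is anionic, so silver takes the -ate form argentate(I).

lithium fluoronitratoargentate(I)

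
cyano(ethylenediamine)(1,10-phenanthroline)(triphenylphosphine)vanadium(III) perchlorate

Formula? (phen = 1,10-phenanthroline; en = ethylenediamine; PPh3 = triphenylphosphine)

[V(CN)(en)(phen)(PPh3)](ClO4)2

Ligands: 1 cyano (CN, -1), 1 1,10-phenanthroline (phen, neutral), 1 ethylenediamine (en, neutral), 1 triphenylphosphine (PPh3, neutral). Ligand charge sum = -1.
With V in oxidation state +3, the complex ion is [V...]^2+.
Charge balance with perchlorate (-1) requires 1 complex ion per 2 perchlorate.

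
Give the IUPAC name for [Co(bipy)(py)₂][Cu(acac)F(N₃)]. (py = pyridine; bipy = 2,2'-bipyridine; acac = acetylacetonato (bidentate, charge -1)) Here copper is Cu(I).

(2,2'-bipyridine)bis(pyridine)cobalt(II) (acetylacetonato)azidofluorocuprate(I)

Both ions are complex: the cation is named first with the plain metal name, the anion second with the -ate form; each ion's ligands are alphabetised independently.
Cu is given as +1; the anion's ligand charges sum to -3, so the complex anion is 2−.
A 1:1 salt means the cation carries the equal and opposite charge, 2+.
Cation: ligand charges sum to 0; for the ion to be 2+, Co = +2.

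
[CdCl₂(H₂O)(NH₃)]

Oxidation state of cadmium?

No counter-ion: the bracketed complex is neutral.
Ligand charges: 2×Cl = -2; 1×H2O neutral; 1×NH3 neutral; sum -2.
Cd + (-2) = 0 ⇒ Cd is +2.

+2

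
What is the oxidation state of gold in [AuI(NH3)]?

No counter-ion: the bracketed complex is neutral.
Ligand charges: 1×NH3 neutral; 1×I = -1; sum -1.
Au + (-1) = 0 ⇒ Au is +1.

+1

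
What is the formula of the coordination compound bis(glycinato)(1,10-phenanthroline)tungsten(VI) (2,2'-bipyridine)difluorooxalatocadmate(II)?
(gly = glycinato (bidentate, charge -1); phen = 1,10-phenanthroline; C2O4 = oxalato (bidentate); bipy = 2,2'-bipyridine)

Cation [W…]: ligand charges -2, W(VI) ⇒ ion charge 4+.
Anion [Cd…]: ligand charges -4, Cd(II) ⇒ ion charge 2−.
One 4+ cation requires 2 of the 2− anion.

[W(gly)2(phen)][Cd(bipy)(C2O4)F2]2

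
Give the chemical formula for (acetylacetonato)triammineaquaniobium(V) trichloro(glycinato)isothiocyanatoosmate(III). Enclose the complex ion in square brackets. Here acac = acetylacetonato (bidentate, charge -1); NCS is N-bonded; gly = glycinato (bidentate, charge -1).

Cation [Nb…]: ligand charges -1, Nb(V) ⇒ ion charge 4+.
Anion [Os…]: ligand charges -5, Os(III) ⇒ ion charge 2−.
One 4+ cation requires 2 of the 2− anion.

[Nb(acac)(H2O)(NH3)3][OsCl3(gly)(NCS)]2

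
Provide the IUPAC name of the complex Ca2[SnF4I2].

calcium tetrafluorodiiodostannate(II)

The 2 calcium counter-ions carry a total charge of +4, so each complex ion is 4−.
Ligand charges: 4×fluoro (-1 each), 2×iodo (-1 each); total -6. So Sn + (-6) = 4−, giving Sn = +2.
The complex ion is anionic, so tin takes the -ate form stannate(II).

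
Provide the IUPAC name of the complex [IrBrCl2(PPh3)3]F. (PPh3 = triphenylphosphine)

bromodichlorotris(triphenylphosphine)iridium(IV) fluoride

The 1 fluoride counter-ion carries a total charge of -1, so each complex ion is 1+.
Ligand charges: 2×chloro (-1 each), 3×triphenylphosphine (neutral), 1×bromo (-1 each); total -3. So Ir + (-3) = 1+, giving Ir = +4.
Ligands are named alphabetically: bromo before chloro before triphenylphosphine.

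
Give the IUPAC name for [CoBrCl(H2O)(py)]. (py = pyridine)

aquabromochloro(pyridine)cobalt(II)

There is no counter-ion, so the complex is neutral overall.
Ligand charges: 1×pyridine (neutral), 1×aqua (neutral), 1×bromo (-1 each), 1×chloro (-1 each); total -2. So Co + (-2) = 0, giving Co = +2.
Ligands are named alphabetically: aqua before bromo before chloro before pyridine.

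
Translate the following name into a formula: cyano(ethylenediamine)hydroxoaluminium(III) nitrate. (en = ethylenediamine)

[Al(CN)(en)(OH)]NO3

Ligands: 1 cyano (CN, -1), 1 hydroxo (OH, -1), 1 ethylenediamine (en, neutral). Ligand charge sum = -2.
Charge balance with nitrate (-1) requires 1 complex ion per 1 nitrate.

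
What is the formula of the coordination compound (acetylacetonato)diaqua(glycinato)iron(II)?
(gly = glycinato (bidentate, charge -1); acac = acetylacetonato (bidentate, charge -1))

[Fe(acac)(gly)(H2O)2]

Ligands: 2 aqua (H2O, neutral), 1 glycinato (gly, -1), 1 acetylacetonato (acac, -1). Ligand charge sum = -2.
With Fe in oxidation state +2, the complex ion is [Fe...].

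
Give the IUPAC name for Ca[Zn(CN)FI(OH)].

calcium cyanofluorohydroxoiodozincate(II)

The 1 calcium counter-ion carries a total charge of +2, so each complex ion is 2−.
Ligand charges: 1×iodo (-1 each), 1×cyano (-1 each), 1×hydroxo (-1 each), 1×fluoro (-1 each); total -4. So Zn + (-4) = 2−, giving Zn = +2.
Ligands are named alphabetically: cyano before fluoro before hydroxo before iodo.
The complex ion is anionic, so zinc takes the -ate form zincate(II).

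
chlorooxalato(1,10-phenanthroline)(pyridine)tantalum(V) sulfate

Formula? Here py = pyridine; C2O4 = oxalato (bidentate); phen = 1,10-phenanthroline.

Ligands: 1 pyridine (py, neutral), 1 chloro (Cl, -1), 1 oxalato (C2O4, -2), 1 1,10-phenanthroline (phen, neutral). Ligand charge sum = -3.
With Ta in oxidation state +5, the complex ion is [Ta...]^2+.
Charge balance with sulfate (-2) requires 1 complex ion per 1 sulfate.

[Ta(C2O4)Cl(phen)(py)]SO4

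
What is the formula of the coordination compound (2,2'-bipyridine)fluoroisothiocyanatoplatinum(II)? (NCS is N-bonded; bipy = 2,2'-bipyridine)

[Pt(bipy)F(NCS)]

Ligands: 1 isothiocyanato (NCS, -1), 1 2,2'-bipyridine (bipy, neutral), 1 fluoro (F, -1). Ligand charge sum = -2.
With Pt in oxidation state +2, the complex ion is [Pt...].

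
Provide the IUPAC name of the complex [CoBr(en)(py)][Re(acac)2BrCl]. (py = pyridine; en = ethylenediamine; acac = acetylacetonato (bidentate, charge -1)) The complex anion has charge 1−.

Both ions are complex: the cation is named first with the plain metal name, the anion second with the -ate form; each ion's ligands are alphabetised independently.
The complex anion is given as 1−; its ligand charges sum to -4, so Re = +3.
A 1:1 salt means the cation carries the equal and opposite charge, 1+.
Cation: ligand charges sum to -1; for the ion to be 1+, Co = +2.

bromo(ethylenediamine)(pyridine)cobalt(II) bis(acetylacetonato)bromochlororhenate(III)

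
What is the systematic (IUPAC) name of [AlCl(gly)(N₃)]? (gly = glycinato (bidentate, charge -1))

azidochloro(glycinato)aluminium(III)

There is no counter-ion, so the complex is neutral overall.
Ligand charges: 1×glycinato (-1 each), 1×chloro (-1 each), 1×azido (-1 each); total -3. So Al + (-3) = 0, giving Al = +3.
Ligands are named alphabetically: azido before chloro before glycinato.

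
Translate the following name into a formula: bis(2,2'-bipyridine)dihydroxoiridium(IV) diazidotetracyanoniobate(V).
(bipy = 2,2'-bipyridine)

Cation [Ir…]: ligand charges -2, Ir(IV) ⇒ ion charge 2+.
Anion [Nb…]: ligand charges -6, Nb(V) ⇒ ion charge 1−.

[Ir(bipy)2(OH)2][Nb(CN)4(N3)2]2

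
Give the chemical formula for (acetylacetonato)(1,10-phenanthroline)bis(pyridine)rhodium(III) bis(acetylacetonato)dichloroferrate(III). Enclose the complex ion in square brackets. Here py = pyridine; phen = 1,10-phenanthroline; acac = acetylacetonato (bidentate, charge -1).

[Rh(acac)(phen)(py)2][Fe(acac)2Cl2]2

Cation [Rh…]: ligand charges -1, Rh(III) ⇒ ion charge 2+.
Anion [Fe…]: ligand charges -4, Fe(III) ⇒ ion charge 1−.
One 2+ cation requires 2 of the 1− anion.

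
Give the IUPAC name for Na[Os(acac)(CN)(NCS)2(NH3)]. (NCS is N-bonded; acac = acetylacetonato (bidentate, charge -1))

sodium (acetylacetonato)amminecyanodiisothiocyanatoosmate(III)

The 1 sodium counter-ion carries a total charge of +1, so each complex ion is 1−.
Ligand charges: 1×ammine (neutral), 1×cyano (-1 each), 2×isothiocyanato (-1 each), 1×acetylacetonato (-1 each); total -4. So Os + (-4) = 1−, giving Os = +3.
Ligands are named alphabetically: acetylacetonato before ammine before cyano before isothiocyanato.
The complex ion is anionic, so osmium takes the -ate form osmate(III).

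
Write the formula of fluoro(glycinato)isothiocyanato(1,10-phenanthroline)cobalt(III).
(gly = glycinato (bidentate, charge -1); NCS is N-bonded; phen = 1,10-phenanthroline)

[CoF(gly)(NCS)(phen)]

Ligands: 1 fluoro (F, -1), 1 glycinato (gly, -1), 1 isothiocyanato (NCS, -1), 1 1,10-phenanthroline (phen, neutral). Ligand charge sum = -3.
With Co in oxidation state +3, the complex ion is [Co...].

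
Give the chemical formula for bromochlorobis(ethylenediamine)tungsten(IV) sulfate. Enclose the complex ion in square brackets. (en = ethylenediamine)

[WBrCl(en)2]SO4

Ligands: 1 bromo (Br, -1), 1 chloro (Cl, -1), 2 ethylenediamine (en, neutral). Ligand charge sum = -2.
With W in oxidation state +4, the complex ion is [W...]^2+.
Charge balance with sulfate (-2) requires 1 complex ion per 1 sulfate.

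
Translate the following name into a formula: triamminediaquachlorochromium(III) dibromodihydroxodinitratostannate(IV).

[CrCl(H2O)2(NH3)3][SnBr2(NO3)2(OH)2]

Cation [Cr…]: ligand charges -1, Cr(III) ⇒ ion charge 2+.
Anion [Sn…]: ligand charges -6, Sn(IV) ⇒ ion charge 2−.
One 2+ cation balances one 2− anion.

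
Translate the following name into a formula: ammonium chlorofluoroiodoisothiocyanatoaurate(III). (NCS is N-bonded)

NH4[AuClFI(NCS)]

Ligands: 1 isothiocyanato (NCS, -1), 1 fluoro (F, -1), 1 chloro (Cl, -1), 1 iodo (I, -1). Ligand charge sum = -4.
With Au in oxidation state +3, the complex ion is [Au...]^1−.
Charge balance with ammonium (+1) requires 1 complex ion per 1 ammonium.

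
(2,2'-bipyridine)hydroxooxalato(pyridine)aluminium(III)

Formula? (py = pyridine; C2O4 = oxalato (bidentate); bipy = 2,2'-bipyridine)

[Al(bipy)(C2O4)(OH)(py)]

Ligands: 1 pyridine (py, neutral), 1 hydroxo (OH, -1), 1 oxalato (C2O4, -2), 1 2,2'-bipyridine (bipy, neutral). Ligand charge sum = -3.
With Al in oxidation state +3, the complex ion is [Al...].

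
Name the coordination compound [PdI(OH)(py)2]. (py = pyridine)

hydroxoiodobis(pyridine)palladium(II)

There is no counter-ion, so the complex is neutral overall.
Ligand charges: 1×iodo (-1 each), 1×hydroxo (-1 each), 2×pyridine (neutral); total -2. So Pd + (-2) = 0, giving Pd = +2.
Ligands are named alphabetically: hydroxo before iodo before pyridine.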